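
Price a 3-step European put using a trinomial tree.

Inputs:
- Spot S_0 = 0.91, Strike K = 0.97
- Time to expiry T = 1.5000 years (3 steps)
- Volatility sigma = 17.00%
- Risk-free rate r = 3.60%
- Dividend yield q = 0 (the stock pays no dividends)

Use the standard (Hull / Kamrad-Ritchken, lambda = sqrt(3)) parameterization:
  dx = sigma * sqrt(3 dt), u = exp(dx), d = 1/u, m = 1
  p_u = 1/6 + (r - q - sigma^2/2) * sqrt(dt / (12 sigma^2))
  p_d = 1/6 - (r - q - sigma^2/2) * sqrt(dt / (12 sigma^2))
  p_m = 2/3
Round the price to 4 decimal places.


Answer: Price = V(0,0) = 0.0818

Derivation:
dt = T/N = 0.500000; dx = sigma*sqrt(3*dt) = 0.208207
u = exp(dx) = 1.231468; d = 1/u = 0.812039
p_u = 0.192542, p_m = 0.666667, p_d = 0.140791
Discount per step: exp(-r*dt) = 0.982161
Stock lattice S(k, j) with j the centered position index:
  k=0: S(0,+0) = 0.9100
  k=1: S(1,-1) = 0.7390; S(1,+0) = 0.9100; S(1,+1) = 1.1206
  k=2: S(2,-2) = 0.6001; S(2,-1) = 0.7390; S(2,+0) = 0.9100; S(2,+1) = 1.1206; S(2,+2) = 1.3800
  k=3: S(3,-3) = 0.4873; S(3,-2) = 0.6001; S(3,-1) = 0.7390; S(3,+0) = 0.9100; S(3,+1) = 1.1206; S(3,+2) = 1.3800; S(3,+3) = 1.6995
Terminal payoffs V(N, j) = max(K - S_T, 0):
  V(3,-3) = 0.482727; V(3,-2) = 0.369939; V(3,-1) = 0.231044; V(3,+0) = 0.060000; V(3,+1) = 0.000000; V(3,+2) = 0.000000; V(3,+3) = 0.000000
Backward induction: V(k, j) = exp(-r*dt) * [p_u * V(k+1, j+1) + p_m * V(k+1, j) + p_d * V(k+1, j-1)]
  V(2,-2) = exp(-r*dt) * [p_u*0.231044 + p_m*0.369939 + p_d*0.482727] = 0.352670
  V(2,-1) = exp(-r*dt) * [p_u*0.060000 + p_m*0.231044 + p_d*0.369939] = 0.213783
  V(2,+0) = exp(-r*dt) * [p_u*0.000000 + p_m*0.060000 + p_d*0.231044] = 0.071235
  V(2,+1) = exp(-r*dt) * [p_u*0.000000 + p_m*0.000000 + p_d*0.060000] = 0.008297
  V(2,+2) = exp(-r*dt) * [p_u*0.000000 + p_m*0.000000 + p_d*0.000000] = 0.000000
  V(1,-1) = exp(-r*dt) * [p_u*0.071235 + p_m*0.213783 + p_d*0.352670] = 0.202218
  V(1,+0) = exp(-r*dt) * [p_u*0.008297 + p_m*0.071235 + p_d*0.213783] = 0.077774
  V(1,+1) = exp(-r*dt) * [p_u*0.000000 + p_m*0.008297 + p_d*0.071235] = 0.015283
  V(0,+0) = exp(-r*dt) * [p_u*0.015283 + p_m*0.077774 + p_d*0.202218] = 0.081777


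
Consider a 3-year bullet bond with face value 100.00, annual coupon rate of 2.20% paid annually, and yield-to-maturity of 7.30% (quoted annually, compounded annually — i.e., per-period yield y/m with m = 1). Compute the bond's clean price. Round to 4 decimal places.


Answer: Price = 86.6890

Derivation:
Coupon per period c = face * coupon_rate / m = 2.200000
Periods per year m = 1; per-period yield y/m = 0.073000
Number of cashflows N = 3
Cashflows (t years, CF_t, discount factor 1/(1+y/m)^(m*t), PV):
  t = 1.0000: CF_t = 2.200000, DF = 0.931966, PV = 2.050326
  t = 2.0000: CF_t = 2.200000, DF = 0.868561, PV = 1.910835
  t = 3.0000: CF_t = 102.200000, DF = 0.809470, PV = 82.727849
Price P = sum_t PV_t = 86.689010


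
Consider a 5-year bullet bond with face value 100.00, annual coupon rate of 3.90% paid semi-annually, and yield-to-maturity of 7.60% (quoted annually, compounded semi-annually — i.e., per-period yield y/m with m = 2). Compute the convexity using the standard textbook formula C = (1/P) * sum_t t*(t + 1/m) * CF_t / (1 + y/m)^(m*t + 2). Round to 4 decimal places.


Coupon per period c = face * coupon_rate / m = 1.950000
Periods per year m = 2; per-period yield y/m = 0.038000
Number of cashflows N = 10
Cashflows (t years, CF_t, discount factor 1/(1+y/m)^(m*t), PV):
  t = 0.5000: CF_t = 1.950000, DF = 0.963391, PV = 1.878613
  t = 1.0000: CF_t = 1.950000, DF = 0.928122, PV = 1.809839
  t = 1.5000: CF_t = 1.950000, DF = 0.894145, PV = 1.743583
  t = 2.0000: CF_t = 1.950000, DF = 0.861411, PV = 1.679752
  t = 2.5000: CF_t = 1.950000, DF = 0.829876, PV = 1.618258
  t = 3.0000: CF_t = 1.950000, DF = 0.799495, PV = 1.559016
  t = 3.5000: CF_t = 1.950000, DF = 0.770227, PV = 1.501942
  t = 4.0000: CF_t = 1.950000, DF = 0.742030, PV = 1.446958
  t = 4.5000: CF_t = 1.950000, DF = 0.714865, PV = 1.393986
  t = 5.0000: CF_t = 101.950000, DF = 0.688694, PV = 70.212380
Price P = sum_t PV_t = 84.844326
Convexity numerator sum_t t*(t + 1/m) * CF_t / (1+y/m)^(m*t + 2):
  t = 0.5000: term = 0.871791
  t = 1.0000: term = 2.519628
  t = 1.5000: term = 4.854775
  t = 2.0000: term = 7.795079
  t = 2.5000: term = 11.264564
  t = 3.0000: term = 15.193054
  t = 3.5000: term = 19.515805
  t = 4.0000: term = 24.173169
  t = 4.5000: term = 29.110270
  t = 5.0000: term = 1792.056433
Convexity = (1/P) * sum = 1907.354568 / 84.844326 = 22.480638

Answer: Convexity = 22.4806


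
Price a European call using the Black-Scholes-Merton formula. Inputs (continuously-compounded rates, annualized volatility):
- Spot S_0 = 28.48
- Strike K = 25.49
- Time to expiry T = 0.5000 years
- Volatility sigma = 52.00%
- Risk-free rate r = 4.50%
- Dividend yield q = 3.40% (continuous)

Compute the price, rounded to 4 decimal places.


d1 = (ln(S/K) + (r - q + 0.5*sigma^2) * T) / (sigma * sqrt(T)) = 0.50045719
d2 = d1 - sigma * sqrt(T) = 0.13276166
exp(-rT) = 0.97775124; exp(-qT) = 0.98314368
C = S_0 * exp(-qT) * N(d1) - K * exp(-rT) * N(d2)
N(d1) = 0.69162340; N(d2) = 0.55280906
C = 28.4800 * 0.98314368 * 0.69162340 - 25.4900 * 0.97775124 * 0.55280906 = 5.5878

Answer: Price = 5.5878


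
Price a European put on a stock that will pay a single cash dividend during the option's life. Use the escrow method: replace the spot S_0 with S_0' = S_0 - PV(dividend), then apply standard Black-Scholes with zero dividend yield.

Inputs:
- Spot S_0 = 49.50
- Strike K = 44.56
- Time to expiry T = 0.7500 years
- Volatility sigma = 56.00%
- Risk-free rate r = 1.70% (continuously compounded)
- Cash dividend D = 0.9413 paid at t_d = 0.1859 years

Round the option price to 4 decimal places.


Answer: Price = 6.7632

Derivation:
PV(D) = D * exp(-r * t_d) = 0.9413 * 0.99684469 = 0.93832991
S_0' = S_0 - PV(D) = 49.5000 - 0.93832991 = 48.56167009
d1 = (ln(S_0'/K) + (r + sigma^2/2)*T) / (sigma*sqrt(T)) = 0.44610194
d2 = d1 - sigma*sqrt(T) = -0.03887229
exp(-rT) = 0.98733094
N(-d1) = 0.32776181; N(-d2) = 0.51550389
P = K * exp(-rT) * N(-d2) - S_0' * N(-d1) = 44.5600 * 0.98733094 * 0.51550389 - 48.56167009 * 0.32776181 = 6.7632


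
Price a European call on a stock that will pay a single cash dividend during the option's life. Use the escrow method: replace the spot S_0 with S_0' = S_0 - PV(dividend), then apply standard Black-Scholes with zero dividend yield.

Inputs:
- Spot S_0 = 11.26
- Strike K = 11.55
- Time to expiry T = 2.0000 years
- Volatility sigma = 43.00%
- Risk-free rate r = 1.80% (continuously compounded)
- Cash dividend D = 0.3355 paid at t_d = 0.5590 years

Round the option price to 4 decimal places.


Answer: Price = 2.5308

Derivation:
PV(D) = D * exp(-r * t_d) = 0.3355 * 0.98998845 = 0.33214113
S_0' = S_0 - PV(D) = 11.2600 - 0.33214113 = 10.92785887
d1 = (ln(S_0'/K) + (r + sigma^2/2)*T) / (sigma*sqrt(T)) = 0.27220314
d2 = d1 - sigma*sqrt(T) = -0.33590869
exp(-rT) = 0.96464029
N(d1) = 0.60726709; N(d2) = 0.36846986
C = S_0' * N(d1) - K * exp(-rT) * N(d2) = 10.92785887 * 0.60726709 - 11.5500 * 0.96464029 * 0.36846986 = 2.5308


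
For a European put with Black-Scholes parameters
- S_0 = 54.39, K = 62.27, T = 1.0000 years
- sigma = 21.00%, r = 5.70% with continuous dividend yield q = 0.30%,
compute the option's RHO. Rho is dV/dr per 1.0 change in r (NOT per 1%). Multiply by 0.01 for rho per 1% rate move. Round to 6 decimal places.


d1 = -0.2821402640; d2 = -0.4921402640
phi(d1) = 0.3833755977; exp(-qT) = 0.9970044955; exp(-rT) = 0.9445940694
N(-d2) = 0.6886899050
Rho = -K*T*exp(-rT)*N(-d2) = -62.2700 * 1.0000 * 0.9445940694 * 0.6886899050 = -40.508653

Answer: Rho = -40.508653


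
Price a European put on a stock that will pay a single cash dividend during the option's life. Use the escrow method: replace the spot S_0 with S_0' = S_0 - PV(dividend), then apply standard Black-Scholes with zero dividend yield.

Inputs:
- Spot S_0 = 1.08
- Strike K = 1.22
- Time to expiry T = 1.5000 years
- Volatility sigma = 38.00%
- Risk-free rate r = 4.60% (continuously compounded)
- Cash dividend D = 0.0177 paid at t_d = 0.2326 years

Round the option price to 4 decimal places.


PV(D) = D * exp(-r * t_d) = 0.0177 * 0.98935744 = 0.01751163
S_0' = S_0 - PV(D) = 1.0800 - 0.01751163 = 1.06248837
d1 = (ln(S_0'/K) + (r + sigma^2/2)*T) / (sigma*sqrt(T)) = 0.08393331
d2 = d1 - sigma*sqrt(T) = -0.38146974
exp(-rT) = 0.93332668
N(-d1) = 0.46655473; N(-d2) = 0.64857264
P = K * exp(-rT) * N(-d2) - S_0' * N(-d1) = 1.2200 * 0.93332668 * 0.64857264 - 1.06248837 * 0.46655473 = 0.2428

Answer: Price = 0.2428


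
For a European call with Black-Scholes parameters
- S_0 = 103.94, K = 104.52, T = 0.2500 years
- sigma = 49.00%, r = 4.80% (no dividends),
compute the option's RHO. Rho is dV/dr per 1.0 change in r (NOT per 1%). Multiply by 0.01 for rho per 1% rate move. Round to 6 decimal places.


Answer: Rho = 11.919481

Derivation:
d1 = 0.1487668120; d2 = -0.0962331880
phi(d1) = 0.3945520077; exp(-qT) = 1.0000000000; exp(-rT) = 0.9880717129
N(d2) = 0.4616676864
Rho = K*T*exp(-rT)*N(d2) = 104.5200 * 0.2500 * 0.9880717129 * 0.4616676864 = 11.919481


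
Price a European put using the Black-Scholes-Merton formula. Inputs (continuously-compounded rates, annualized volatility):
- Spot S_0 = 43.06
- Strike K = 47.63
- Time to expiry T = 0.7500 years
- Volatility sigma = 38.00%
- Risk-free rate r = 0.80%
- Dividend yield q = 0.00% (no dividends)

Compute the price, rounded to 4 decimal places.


d1 = (ln(S/K) + (r - q + 0.5*sigma^2) * T) / (sigma * sqrt(T)) = -0.12373018
d2 = d1 - sigma * sqrt(T) = -0.45281984
exp(-rT) = 0.99401796; exp(-qT) = 1.00000000
P = K * exp(-rT) * N(-d2) - S_0 * exp(-qT) * N(-d1)
N(-d1) = 0.54923554; N(-d2) = 0.67466076
P = 47.6300 * 0.99401796 * 0.67466076 - 43.0600 * 1.00000000 * 0.54923554 = 8.2918

Answer: Price = 8.2918


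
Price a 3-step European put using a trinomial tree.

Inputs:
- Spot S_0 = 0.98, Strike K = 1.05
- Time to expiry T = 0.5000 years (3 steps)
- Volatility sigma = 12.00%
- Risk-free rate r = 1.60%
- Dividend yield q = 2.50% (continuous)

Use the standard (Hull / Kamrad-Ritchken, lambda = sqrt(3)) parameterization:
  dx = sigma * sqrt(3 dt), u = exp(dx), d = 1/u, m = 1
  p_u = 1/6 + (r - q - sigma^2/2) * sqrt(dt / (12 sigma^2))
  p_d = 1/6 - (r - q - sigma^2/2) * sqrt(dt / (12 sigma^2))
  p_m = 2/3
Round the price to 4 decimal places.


Answer: Price = V(0,0) = 0.0831

Derivation:
dt = T/N = 0.166667; dx = sigma*sqrt(3*dt) = 0.084853
u = exp(dx) = 1.088557; d = 1/u = 0.918647
p_u = 0.150757, p_m = 0.666667, p_d = 0.182577
Discount per step: exp(-r*dt) = 0.997337
Stock lattice S(k, j) with j the centered position index:
  k=0: S(0,+0) = 0.9800
  k=1: S(1,-1) = 0.9003; S(1,+0) = 0.9800; S(1,+1) = 1.0668
  k=2: S(2,-2) = 0.8270; S(2,-1) = 0.9003; S(2,+0) = 0.9800; S(2,+1) = 1.0668; S(2,+2) = 1.1613
  k=3: S(3,-3) = 0.7598; S(3,-2) = 0.8270; S(3,-1) = 0.9003; S(3,+0) = 0.9800; S(3,+1) = 1.0668; S(3,+2) = 1.1613; S(3,+3) = 1.2641
Terminal payoffs V(N, j) = max(K - S_T, 0):
  V(3,-3) = 0.290246; V(3,-2) = 0.222965; V(3,-1) = 0.149725; V(3,+0) = 0.070000; V(3,+1) = 0.000000; V(3,+2) = 0.000000; V(3,+3) = 0.000000
Backward induction: V(k, j) = exp(-r*dt) * [p_u * V(k+1, j+1) + p_m * V(k+1, j) + p_d * V(k+1, j-1)]
  V(2,-2) = exp(-r*dt) * [p_u*0.149725 + p_m*0.222965 + p_d*0.290246] = 0.223611
  V(2,-1) = exp(-r*dt) * [p_u*0.070000 + p_m*0.149725 + p_d*0.222965] = 0.150676
  V(2,+0) = exp(-r*dt) * [p_u*0.000000 + p_m*0.070000 + p_d*0.149725] = 0.073806
  V(2,+1) = exp(-r*dt) * [p_u*0.000000 + p_m*0.000000 + p_d*0.070000] = 0.012746
  V(2,+2) = exp(-r*dt) * [p_u*0.000000 + p_m*0.000000 + p_d*0.000000] = 0.000000
  V(1,-1) = exp(-r*dt) * [p_u*0.073806 + p_m*0.150676 + p_d*0.223611] = 0.151997
  V(1,+0) = exp(-r*dt) * [p_u*0.012746 + p_m*0.073806 + p_d*0.150676] = 0.078426
  V(1,+1) = exp(-r*dt) * [p_u*0.000000 + p_m*0.012746 + p_d*0.073806] = 0.021914
  V(0,+0) = exp(-r*dt) * [p_u*0.021914 + p_m*0.078426 + p_d*0.151997] = 0.083117


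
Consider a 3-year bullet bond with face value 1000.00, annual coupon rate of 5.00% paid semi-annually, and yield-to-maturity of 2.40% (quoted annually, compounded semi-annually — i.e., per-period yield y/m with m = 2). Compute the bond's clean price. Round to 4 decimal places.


Answer: Price = 1074.8261

Derivation:
Coupon per period c = face * coupon_rate / m = 25.000000
Periods per year m = 2; per-period yield y/m = 0.012000
Number of cashflows N = 6
Cashflows (t years, CF_t, discount factor 1/(1+y/m)^(m*t), PV):
  t = 0.5000: CF_t = 25.000000, DF = 0.988142, PV = 24.703557
  t = 1.0000: CF_t = 25.000000, DF = 0.976425, PV = 24.410630
  t = 1.5000: CF_t = 25.000000, DF = 0.964847, PV = 24.121176
  t = 2.0000: CF_t = 25.000000, DF = 0.953406, PV = 23.835154
  t = 2.5000: CF_t = 25.000000, DF = 0.942101, PV = 23.552524
  t = 3.0000: CF_t = 1025.000000, DF = 0.930930, PV = 954.203028
Price P = sum_t PV_t = 1074.826068


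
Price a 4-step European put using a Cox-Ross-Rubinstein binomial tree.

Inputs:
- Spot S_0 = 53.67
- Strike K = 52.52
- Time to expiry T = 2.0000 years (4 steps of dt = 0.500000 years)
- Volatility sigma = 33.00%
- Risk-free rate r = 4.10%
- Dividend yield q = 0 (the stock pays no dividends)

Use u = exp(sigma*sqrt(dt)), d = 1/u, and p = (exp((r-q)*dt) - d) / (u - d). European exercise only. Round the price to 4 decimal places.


dt = T/N = 0.500000
u = exp(sigma*sqrt(dt)) = 1.262817; d = 1/u = 0.791880
p = (exp((r-q)*dt) - d) / (u - d) = 0.485906
Discount per step: exp(-r*dt) = 0.979709
Stock lattice S(k, i) with i counting down-moves:
  k=0: S(0,0) = 53.6700
  k=1: S(1,0) = 67.7754; S(1,1) = 42.5002
  k=2: S(2,0) = 85.5880; S(2,1) = 53.6700; S(2,2) = 33.6551
  k=3: S(3,0) = 108.0820; S(3,1) = 67.7754; S(3,2) = 42.5002; S(3,3) = 26.6508
  k=4: S(4,0) = 136.4878; S(4,1) = 85.5880; S(4,2) = 53.6700; S(4,3) = 33.6551; S(4,4) = 21.1042
Terminal payoffs V(N, i) = max(K - S_T, 0):
  V(4,0) = 0.000000; V(4,1) = 0.000000; V(4,2) = 0.000000; V(4,3) = 18.864930; V(4,4) = 31.415775
Backward induction: V(k, i) = exp(-r*dt) * [p * V(k+1, i) + (1-p) * V(k+1, i+1)].
  V(3,0) = exp(-r*dt) * [p*0.000000 + (1-p)*0.000000] = 0.000000
  V(3,1) = exp(-r*dt) * [p*0.000000 + (1-p)*0.000000] = 0.000000
  V(3,2) = exp(-r*dt) * [p*0.000000 + (1-p)*18.864930] = 9.501547
  V(3,3) = exp(-r*dt) * [p*18.864930 + (1-p)*31.415775] = 24.803519
  V(2,0) = exp(-r*dt) * [p*0.000000 + (1-p)*0.000000] = 0.000000
  V(2,1) = exp(-r*dt) * [p*0.000000 + (1-p)*9.501547] = 4.785568
  V(2,2) = exp(-r*dt) * [p*9.501547 + (1-p)*24.803519] = 17.015770
  V(1,0) = exp(-r*dt) * [p*0.000000 + (1-p)*4.785568] = 2.410308
  V(1,1) = exp(-r*dt) * [p*4.785568 + (1-p)*17.015770] = 10.848350
  V(0,0) = exp(-r*dt) * [p*2.410308 + (1-p)*10.848350] = 6.611320

Answer: Price = V(0,0) = 6.6113


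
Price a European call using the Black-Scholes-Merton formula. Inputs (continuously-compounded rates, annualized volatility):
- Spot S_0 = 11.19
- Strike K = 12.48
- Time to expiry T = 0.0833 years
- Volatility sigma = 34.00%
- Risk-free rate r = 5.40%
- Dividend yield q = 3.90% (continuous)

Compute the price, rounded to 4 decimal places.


d1 = (ln(S/K) + (r - q + 0.5*sigma^2) * T) / (sigma * sqrt(T)) = -1.05006309
d2 = d1 - sigma * sqrt(T) = -1.14819300
exp(-rT) = 0.99551190; exp(-qT) = 0.99675657
C = S_0 * exp(-qT) * N(d1) - K * exp(-rT) * N(d2)
N(d1) = 0.14684455; N(d2) = 0.12544445
C = 11.1900 * 0.99675657 * 0.14684455 - 12.4800 * 0.99551190 * 0.12544445 = 0.0793

Answer: Price = 0.0793


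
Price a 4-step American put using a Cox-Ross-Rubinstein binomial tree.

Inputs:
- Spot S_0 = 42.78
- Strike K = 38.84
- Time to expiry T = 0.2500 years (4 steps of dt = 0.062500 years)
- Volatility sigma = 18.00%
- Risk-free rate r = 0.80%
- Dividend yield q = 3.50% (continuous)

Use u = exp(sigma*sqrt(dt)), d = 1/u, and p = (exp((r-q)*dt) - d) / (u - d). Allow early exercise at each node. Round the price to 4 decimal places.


dt = T/N = 0.062500
u = exp(sigma*sqrt(dt)) = 1.046028; d = 1/u = 0.955997
p = (exp((r-q)*dt) - d) / (u - d) = 0.470024
Discount per step: exp(-r*dt) = 0.999500
Stock lattice S(k, i) with i counting down-moves:
  k=0: S(0,0) = 42.7800
  k=1: S(1,0) = 44.7491; S(1,1) = 40.8976
  k=2: S(2,0) = 46.8088; S(2,1) = 42.7800; S(2,2) = 39.0980
  k=3: S(3,0) = 48.9633; S(3,1) = 44.7491; S(3,2) = 40.8976; S(3,3) = 37.3776
  k=4: S(4,0) = 51.2170; S(4,1) = 46.8088; S(4,2) = 42.7800; S(4,3) = 39.0980; S(4,4) = 35.7329
Terminal payoffs V(N, i) = max(K - S_T, 0):
  V(4,0) = 0.000000; V(4,1) = 0.000000; V(4,2) = 0.000000; V(4,3) = 0.000000; V(4,4) = 3.107140
Backward induction: V(k, i) = exp(-r*dt) * [p * V(k+1, i) + (1-p) * V(k+1, i+1)]; then take max(V_cont, immediate exercise) for American.
  V(3,0) = exp(-r*dt) * [p*0.000000 + (1-p)*0.000000] = 0.000000; exercise = 0.000000; V(3,0) = max -> 0.000000
  V(3,1) = exp(-r*dt) * [p*0.000000 + (1-p)*0.000000] = 0.000000; exercise = 0.000000; V(3,1) = max -> 0.000000
  V(3,2) = exp(-r*dt) * [p*0.000000 + (1-p)*0.000000] = 0.000000; exercise = 0.000000; V(3,2) = max -> 0.000000
  V(3,3) = exp(-r*dt) * [p*0.000000 + (1-p)*3.107140] = 1.645887; exercise = 1.462433; V(3,3) = max -> 1.645887
  V(2,0) = exp(-r*dt) * [p*0.000000 + (1-p)*0.000000] = 0.000000; exercise = 0.000000; V(2,0) = max -> 0.000000
  V(2,1) = exp(-r*dt) * [p*0.000000 + (1-p)*0.000000] = 0.000000; exercise = 0.000000; V(2,1) = max -> 0.000000
  V(2,2) = exp(-r*dt) * [p*0.000000 + (1-p)*1.645887] = 0.871844; exercise = 0.000000; V(2,2) = max -> 0.871844
  V(1,0) = exp(-r*dt) * [p*0.000000 + (1-p)*0.000000] = 0.000000; exercise = 0.000000; V(1,0) = max -> 0.000000
  V(1,1) = exp(-r*dt) * [p*0.000000 + (1-p)*0.871844] = 0.461826; exercise = 0.000000; V(1,1) = max -> 0.461826
  V(0,0) = exp(-r*dt) * [p*0.000000 + (1-p)*0.461826] = 0.244634; exercise = 0.000000; V(0,0) = max -> 0.244634

Answer: Price = V(0,0) = 0.2446


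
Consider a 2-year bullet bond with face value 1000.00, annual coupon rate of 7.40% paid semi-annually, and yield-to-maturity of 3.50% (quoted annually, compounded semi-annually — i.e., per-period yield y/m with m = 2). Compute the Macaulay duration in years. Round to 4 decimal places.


Coupon per period c = face * coupon_rate / m = 37.000000
Periods per year m = 2; per-period yield y/m = 0.017500
Number of cashflows N = 4
Cashflows (t years, CF_t, discount factor 1/(1+y/m)^(m*t), PV):
  t = 0.5000: CF_t = 37.000000, DF = 0.982801, PV = 36.363636
  t = 1.0000: CF_t = 37.000000, DF = 0.965898, PV = 35.738218
  t = 1.5000: CF_t = 37.000000, DF = 0.949285, PV = 35.123555
  t = 2.0000: CF_t = 1037.000000, DF = 0.932959, PV = 967.477970
Price P = sum_t PV_t = 1074.703380
Macaulay numerator sum_t t * PV_t:
  t * PV_t at t = 0.5000: 18.181818
  t * PV_t at t = 1.0000: 35.738218
  t * PV_t at t = 1.5000: 52.685333
  t * PV_t at t = 2.0000: 1934.955941
Macaulay duration D = (sum_t t * PV_t) / P = 2041.561309 / 1074.703380 = 1.899651

Answer: Macaulay duration = 1.8997 years


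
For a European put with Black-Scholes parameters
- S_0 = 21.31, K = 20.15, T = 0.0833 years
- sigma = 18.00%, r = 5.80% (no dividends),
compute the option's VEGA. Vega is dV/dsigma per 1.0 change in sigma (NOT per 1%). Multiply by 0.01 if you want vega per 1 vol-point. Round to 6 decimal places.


Answer: Vega = 1.199528

Derivation:
d1 = 1.1963746825; d2 = 1.1444235517
phi(d1) = 0.1950313969; exp(-qT) = 1.0000000000; exp(-rT) = 0.9951802524
Vega = S * exp(-qT) * phi(d1) * sqrt(T) = 21.3100 * 1.0000000000 * 0.1950313969 * 0.2886173938 = 1.199528


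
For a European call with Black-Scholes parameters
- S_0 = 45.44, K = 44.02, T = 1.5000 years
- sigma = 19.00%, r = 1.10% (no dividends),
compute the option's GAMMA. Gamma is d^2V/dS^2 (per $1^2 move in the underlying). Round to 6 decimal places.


d1 = 0.3236923270; d2 = 0.0909908015
phi(d1) = 0.3785803685; exp(-qT) = 1.0000000000; exp(-rT) = 0.9836353794
Gamma = exp(-qT) * phi(d1) / (S * sigma * sqrt(T)) = 1.0000000000 * 0.3785803685 / (45.4400 * 0.1900 * 1.2247448714) = 0.035803

Answer: Gamma = 0.035803


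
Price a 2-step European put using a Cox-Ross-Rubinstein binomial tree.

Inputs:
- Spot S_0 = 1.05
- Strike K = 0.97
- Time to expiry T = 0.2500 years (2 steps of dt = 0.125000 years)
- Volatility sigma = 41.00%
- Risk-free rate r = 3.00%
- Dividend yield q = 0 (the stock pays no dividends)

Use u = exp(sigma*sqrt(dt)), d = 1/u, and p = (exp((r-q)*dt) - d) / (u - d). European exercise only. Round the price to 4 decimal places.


Answer: Price = V(0,0) = 0.0501

Derivation:
dt = T/N = 0.125000
u = exp(sigma*sqrt(dt)) = 1.155990; d = 1/u = 0.865060
p = (exp((r-q)*dt) - d) / (u - d) = 0.476738
Discount per step: exp(-r*dt) = 0.996257
Stock lattice S(k, i) with i counting down-moves:
  k=0: S(0,0) = 1.0500
  k=1: S(1,0) = 1.2138; S(1,1) = 0.9083
  k=2: S(2,0) = 1.4031; S(2,1) = 1.0500; S(2,2) = 0.7857
Terminal payoffs V(N, i) = max(K - S_T, 0):
  V(2,0) = 0.000000; V(2,1) = 0.000000; V(2,2) = 0.184256
Backward induction: V(k, i) = exp(-r*dt) * [p * V(k+1, i) + (1-p) * V(k+1, i+1)].
  V(1,0) = exp(-r*dt) * [p*0.000000 + (1-p)*0.000000] = 0.000000
  V(1,1) = exp(-r*dt) * [p*0.000000 + (1-p)*0.184256] = 0.096053
  V(0,0) = exp(-r*dt) * [p*0.000000 + (1-p)*0.096053] = 0.050073


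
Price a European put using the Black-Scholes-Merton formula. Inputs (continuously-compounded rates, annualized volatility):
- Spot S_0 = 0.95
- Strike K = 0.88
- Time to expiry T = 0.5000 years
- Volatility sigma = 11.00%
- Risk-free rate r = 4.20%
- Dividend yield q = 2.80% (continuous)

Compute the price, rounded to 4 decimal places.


Answer: Price = 0.0050

Derivation:
d1 = (ln(S/K) + (r - q + 0.5*sigma^2) * T) / (sigma * sqrt(T)) = 1.11292278
d2 = d1 - sigma * sqrt(T) = 1.03514104
exp(-rT) = 0.97921896; exp(-qT) = 0.98609754
P = K * exp(-rT) * N(-d2) - S_0 * exp(-qT) * N(-d1)
N(-d1) = 0.13287080; N(-d2) = 0.15030153
P = 0.8800 * 0.97921896 * 0.15030153 - 0.9500 * 0.98609754 * 0.13287080 = 0.0050


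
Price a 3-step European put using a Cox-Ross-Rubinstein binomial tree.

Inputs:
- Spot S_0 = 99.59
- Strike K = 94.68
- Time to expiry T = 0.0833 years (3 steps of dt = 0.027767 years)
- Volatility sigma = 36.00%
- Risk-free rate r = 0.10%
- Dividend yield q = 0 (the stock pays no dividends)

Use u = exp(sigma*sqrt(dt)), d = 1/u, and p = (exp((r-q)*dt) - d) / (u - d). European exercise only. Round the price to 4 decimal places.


Answer: Price = V(0,0) = 1.9102

Derivation:
dt = T/N = 0.027767
u = exp(sigma*sqrt(dt)) = 1.061824; d = 1/u = 0.941776
p = (exp((r-q)*dt) - d) / (u - d) = 0.485239
Discount per step: exp(-r*dt) = 0.999972
Stock lattice S(k, i) with i counting down-moves:
  k=0: S(0,0) = 99.5900
  k=1: S(1,0) = 105.7470; S(1,1) = 93.7915
  k=2: S(2,0) = 112.2847; S(2,1) = 99.5900; S(2,2) = 88.3305
  k=3: S(3,0) = 119.2266; S(3,1) = 105.7470; S(3,2) = 93.7915; S(3,3) = 83.1876
Terminal payoffs V(N, i) = max(K - S_T, 0):
  V(3,0) = 0.000000; V(3,1) = 0.000000; V(3,2) = 0.888544; V(3,3) = 11.492445
Backward induction: V(k, i) = exp(-r*dt) * [p * V(k+1, i) + (1-p) * V(k+1, i+1)].
  V(2,0) = exp(-r*dt) * [p*0.000000 + (1-p)*0.000000] = 0.000000
  V(2,1) = exp(-r*dt) * [p*0.000000 + (1-p)*0.888544] = 0.457376
  V(2,2) = exp(-r*dt) * [p*0.888544 + (1-p)*11.492445] = 6.346845
  V(1,0) = exp(-r*dt) * [p*0.000000 + (1-p)*0.457376] = 0.235433
  V(1,1) = exp(-r*dt) * [p*0.457376 + (1-p)*6.346845] = 3.488949
  V(0,0) = exp(-r*dt) * [p*0.235433 + (1-p)*3.488949] = 1.910164


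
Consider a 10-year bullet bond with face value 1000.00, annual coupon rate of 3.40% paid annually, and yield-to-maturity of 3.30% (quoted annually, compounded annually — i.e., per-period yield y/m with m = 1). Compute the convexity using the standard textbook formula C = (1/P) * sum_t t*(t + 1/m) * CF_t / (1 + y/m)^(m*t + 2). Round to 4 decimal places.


Answer: Convexity = 84.7203

Derivation:
Coupon per period c = face * coupon_rate / m = 34.000000
Periods per year m = 1; per-period yield y/m = 0.033000
Number of cashflows N = 10
Cashflows (t years, CF_t, discount factor 1/(1+y/m)^(m*t), PV):
  t = 1.0000: CF_t = 34.000000, DF = 0.968054, PV = 32.913843
  t = 2.0000: CF_t = 34.000000, DF = 0.937129, PV = 31.862384
  t = 3.0000: CF_t = 34.000000, DF = 0.907192, PV = 30.844515
  t = 4.0000: CF_t = 34.000000, DF = 0.878211, PV = 29.859163
  t = 5.0000: CF_t = 34.000000, DF = 0.850156, PV = 28.905289
  t = 6.0000: CF_t = 34.000000, DF = 0.822997, PV = 27.981886
  t = 7.0000: CF_t = 34.000000, DF = 0.796705, PV = 27.087983
  t = 8.0000: CF_t = 34.000000, DF = 0.771254, PV = 26.222636
  t = 9.0000: CF_t = 34.000000, DF = 0.746616, PV = 25.384933
  t = 10.0000: CF_t = 1034.000000, DF = 0.722764, PV = 747.338444
Price P = sum_t PV_t = 1008.401077
Convexity numerator sum_t t*(t + 1/m) * CF_t / (1+y/m)^(m*t + 2):
  t = 1.0000: term = 61.689031
  t = 2.0000: term = 179.154979
  t = 3.0000: term = 346.863463
  t = 4.0000: term = 559.637726
  t = 5.0000: term = 812.639487
  t = 6.0000: term = 1101.350708
  t = 7.0000: term = 1421.556254
  t = 8.0000: term = 1769.327380
  t = 9.0000: term = 2141.006027
  t = 10.0000: term = 77038.774514
Convexity = (1/P) * sum = 85431.999569 / 1008.401077 = 84.720258


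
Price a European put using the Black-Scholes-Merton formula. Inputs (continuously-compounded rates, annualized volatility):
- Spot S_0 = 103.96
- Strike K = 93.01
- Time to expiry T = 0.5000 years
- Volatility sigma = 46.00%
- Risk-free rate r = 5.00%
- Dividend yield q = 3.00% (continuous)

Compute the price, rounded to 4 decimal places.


Answer: Price = 7.4747

Derivation:
d1 = (ln(S/K) + (r - q + 0.5*sigma^2) * T) / (sigma * sqrt(T)) = 0.53555405
d2 = d1 - sigma * sqrt(T) = 0.21028493
exp(-rT) = 0.97530991; exp(-qT) = 0.98511194
P = K * exp(-rT) * N(-d2) - S_0 * exp(-qT) * N(-d1)
N(-d1) = 0.29613340; N(-d2) = 0.41672265
P = 93.0100 * 0.97530991 * 0.41672265 - 103.9600 * 0.98511194 * 0.29613340 = 7.4747


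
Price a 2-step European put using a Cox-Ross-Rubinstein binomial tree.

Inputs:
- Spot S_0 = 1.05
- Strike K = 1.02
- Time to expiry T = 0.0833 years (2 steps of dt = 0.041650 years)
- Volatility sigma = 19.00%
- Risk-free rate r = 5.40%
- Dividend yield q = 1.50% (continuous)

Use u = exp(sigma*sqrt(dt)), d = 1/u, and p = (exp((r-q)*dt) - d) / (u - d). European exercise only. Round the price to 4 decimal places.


Answer: Price = V(0,0) = 0.0115

Derivation:
dt = T/N = 0.041650
u = exp(sigma*sqrt(dt)) = 1.039537; d = 1/u = 0.961966
p = (exp((r-q)*dt) - d) / (u - d) = 0.511264
Discount per step: exp(-r*dt) = 0.997753
Stock lattice S(k, i) with i counting down-moves:
  k=0: S(0,0) = 1.0500
  k=1: S(1,0) = 1.0915; S(1,1) = 1.0101
  k=2: S(2,0) = 1.1347; S(2,1) = 1.0500; S(2,2) = 0.9716
Terminal payoffs V(N, i) = max(K - S_T, 0):
  V(2,0) = 0.000000; V(2,1) = 0.000000; V(2,2) = 0.048352
Backward induction: V(k, i) = exp(-r*dt) * [p * V(k+1, i) + (1-p) * V(k+1, i+1)].
  V(1,0) = exp(-r*dt) * [p*0.000000 + (1-p)*0.000000] = 0.000000
  V(1,1) = exp(-r*dt) * [p*0.000000 + (1-p)*0.048352] = 0.023578
  V(0,0) = exp(-r*dt) * [p*0.000000 + (1-p)*0.023578] = 0.011498


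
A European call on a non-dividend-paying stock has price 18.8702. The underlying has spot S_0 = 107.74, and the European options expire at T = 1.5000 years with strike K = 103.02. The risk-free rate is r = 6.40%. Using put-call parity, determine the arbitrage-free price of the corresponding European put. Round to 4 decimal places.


Put-call parity: C - P = S_0 * exp(-qT) - K * exp(-rT).
S_0 * exp(-qT) = 107.7400 * 1.00000000 = 107.74000000
K * exp(-rT) = 103.0200 * 0.90846402 = 93.58996294
P = C - S*exp(-qT) + K*exp(-rT)
P = 18.8702 - 107.74000000 + 93.58996294 = 4.7202

Answer: Put price = 4.7202


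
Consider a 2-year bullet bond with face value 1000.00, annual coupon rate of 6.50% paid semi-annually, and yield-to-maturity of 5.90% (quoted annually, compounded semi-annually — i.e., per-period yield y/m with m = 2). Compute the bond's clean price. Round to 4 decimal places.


Answer: Price = 1011.1646

Derivation:
Coupon per period c = face * coupon_rate / m = 32.500000
Periods per year m = 2; per-period yield y/m = 0.029500
Number of cashflows N = 4
Cashflows (t years, CF_t, discount factor 1/(1+y/m)^(m*t), PV):
  t = 0.5000: CF_t = 32.500000, DF = 0.971345, PV = 31.568723
  t = 1.0000: CF_t = 32.500000, DF = 0.943512, PV = 30.664131
  t = 1.5000: CF_t = 32.500000, DF = 0.916476, PV = 29.785460
  t = 2.0000: CF_t = 1032.500000, DF = 0.890214, PV = 919.146328
Price P = sum_t PV_t = 1011.164641


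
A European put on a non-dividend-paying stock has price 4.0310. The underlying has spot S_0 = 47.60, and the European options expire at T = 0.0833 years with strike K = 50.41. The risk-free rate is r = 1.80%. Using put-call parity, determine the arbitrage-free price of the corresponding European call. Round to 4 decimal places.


Put-call parity: C - P = S_0 * exp(-qT) - K * exp(-rT).
S_0 * exp(-qT) = 47.6000 * 1.00000000 = 47.60000000
K * exp(-rT) = 50.4100 * 0.99850172 = 50.33447188
C = P + S*exp(-qT) - K*exp(-rT)
C = 4.0310 + 47.60000000 - 50.33447188 = 1.2965

Answer: Call price = 1.2965


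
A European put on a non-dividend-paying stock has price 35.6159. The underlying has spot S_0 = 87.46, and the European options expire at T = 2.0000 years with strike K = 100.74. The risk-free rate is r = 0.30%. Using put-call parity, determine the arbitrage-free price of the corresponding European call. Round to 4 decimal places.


Put-call parity: C - P = S_0 * exp(-qT) - K * exp(-rT).
S_0 * exp(-qT) = 87.4600 * 1.00000000 = 87.46000000
K * exp(-rT) = 100.7400 * 0.99401796 = 100.13736970
C = P + S*exp(-qT) - K*exp(-rT)
C = 35.6159 + 87.46000000 - 100.13736970 = 22.9385

Answer: Call price = 22.9385


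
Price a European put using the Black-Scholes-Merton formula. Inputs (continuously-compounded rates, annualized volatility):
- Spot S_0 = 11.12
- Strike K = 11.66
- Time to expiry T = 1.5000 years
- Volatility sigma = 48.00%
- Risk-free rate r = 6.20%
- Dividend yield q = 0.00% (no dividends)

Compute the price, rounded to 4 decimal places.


Answer: Price = 2.2732

Derivation:
d1 = (ln(S/K) + (r - q + 0.5*sigma^2) * T) / (sigma * sqrt(T)) = 0.37147381
d2 = d1 - sigma * sqrt(T) = -0.21640373
exp(-rT) = 0.91119350; exp(-qT) = 1.00000000
P = K * exp(-rT) * N(-d2) - S_0 * exp(-qT) * N(-d1)
N(-d1) = 0.35514233; N(-d2) = 0.58566347
P = 11.6600 * 0.91119350 * 0.58566347 - 11.1200 * 1.00000000 * 0.35514233 = 2.2732


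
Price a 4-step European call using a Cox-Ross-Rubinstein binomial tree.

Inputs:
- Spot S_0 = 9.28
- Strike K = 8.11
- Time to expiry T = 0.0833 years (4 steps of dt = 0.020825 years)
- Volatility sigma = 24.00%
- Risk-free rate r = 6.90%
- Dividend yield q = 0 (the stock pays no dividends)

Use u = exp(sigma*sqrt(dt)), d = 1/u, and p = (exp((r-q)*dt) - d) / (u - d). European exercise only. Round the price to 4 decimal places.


dt = T/N = 0.020825
u = exp(sigma*sqrt(dt)) = 1.035241; d = 1/u = 0.965959
p = (exp((r-q)*dt) - d) / (u - d) = 0.512097
Discount per step: exp(-r*dt) = 0.998564
Stock lattice S(k, i) with i counting down-moves:
  k=0: S(0,0) = 9.2800
  k=1: S(1,0) = 9.6070; S(1,1) = 8.9641
  k=2: S(2,0) = 9.9456; S(2,1) = 9.2800; S(2,2) = 8.6589
  k=3: S(3,0) = 10.2961; S(3,1) = 9.6070; S(3,2) = 8.9641; S(3,3) = 8.3642
  k=4: S(4,0) = 10.6589; S(4,1) = 9.9456; S(4,2) = 9.2800; S(4,3) = 8.6589; S(4,4) = 8.0795
Terminal payoffs V(N, i) = max(S_T - K, 0):
  V(4,0) = 2.548928; V(4,1) = 1.835595; V(4,2) = 1.170000; V(4,3) = 0.548949; V(4,4) = 0.000000
Backward induction: V(k, i) = exp(-r*dt) * [p * V(k+1, i) + (1-p) * V(k+1, i+1)].
  V(3,0) = exp(-r*dt) * [p*2.548928 + (1-p)*1.835595] = 2.197731
  V(3,1) = exp(-r*dt) * [p*1.835595 + (1-p)*1.170000] = 1.508680
  V(3,2) = exp(-r*dt) * [p*1.170000 + (1-p)*0.548949] = 0.865743
  V(3,3) = exp(-r*dt) * [p*0.548949 + (1-p)*0.000000] = 0.280712
  V(2,0) = exp(-r*dt) * [p*2.197731 + (1-p)*1.508680] = 1.858868
  V(2,1) = exp(-r*dt) * [p*1.508680 + (1-p)*0.865743] = 1.193273
  V(2,2) = exp(-r*dt) * [p*0.865743 + (1-p)*0.280712] = 0.579471
  V(1,0) = exp(-r*dt) * [p*1.858868 + (1-p)*1.193273] = 1.531920
  V(1,1) = exp(-r*dt) * [p*1.193273 + (1-p)*0.579471] = 0.892515
  V(0,0) = exp(-r*dt) * [p*1.531920 + (1-p)*0.892515] = 1.218201

Answer: Price = V(0,0) = 1.2182


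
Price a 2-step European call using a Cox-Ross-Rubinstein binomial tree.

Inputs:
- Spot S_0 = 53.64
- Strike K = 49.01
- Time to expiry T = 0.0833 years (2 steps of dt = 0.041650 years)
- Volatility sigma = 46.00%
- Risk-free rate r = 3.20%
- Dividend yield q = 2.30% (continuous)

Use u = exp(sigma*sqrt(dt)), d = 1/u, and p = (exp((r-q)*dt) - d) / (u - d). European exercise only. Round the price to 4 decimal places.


Answer: Price = V(0,0) = 5.8924

Derivation:
dt = T/N = 0.041650
u = exp(sigma*sqrt(dt)) = 1.098426; d = 1/u = 0.910394
p = (exp((r-q)*dt) - d) / (u - d) = 0.478542
Discount per step: exp(-r*dt) = 0.998668
Stock lattice S(k, i) with i counting down-moves:
  k=0: S(0,0) = 53.6400
  k=1: S(1,0) = 58.9196; S(1,1) = 48.8335
  k=2: S(2,0) = 64.7188; S(2,1) = 53.6400; S(2,2) = 44.4577
Terminal payoffs V(N, i) = max(S_T - K, 0):
  V(2,0) = 15.708799; V(2,1) = 4.630000; V(2,2) = 0.000000
Backward induction: V(k, i) = exp(-r*dt) * [p * V(k+1, i) + (1-p) * V(k+1, i+1)].
  V(1,0) = exp(-r*dt) * [p*15.708799 + (1-p)*4.630000] = 9.918437
  V(1,1) = exp(-r*dt) * [p*4.630000 + (1-p)*0.000000] = 2.212696
  V(0,0) = exp(-r*dt) * [p*9.918437 + (1-p)*2.212696] = 5.892355


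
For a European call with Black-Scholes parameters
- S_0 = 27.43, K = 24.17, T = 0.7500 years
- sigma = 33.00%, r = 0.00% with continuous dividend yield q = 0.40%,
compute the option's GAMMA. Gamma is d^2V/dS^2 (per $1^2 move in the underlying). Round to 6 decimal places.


d1 = 0.5751199834; d2 = 0.2893316002
phi(d1) = 0.3381316268; exp(-qT) = 0.9970044955; exp(-rT) = 1.0000000000
Gamma = exp(-qT) * phi(d1) / (S * sigma * sqrt(T)) = 0.9970044955 * 0.3381316268 / (27.4300 * 0.3300 * 0.8660254038) = 0.043004

Answer: Gamma = 0.043004


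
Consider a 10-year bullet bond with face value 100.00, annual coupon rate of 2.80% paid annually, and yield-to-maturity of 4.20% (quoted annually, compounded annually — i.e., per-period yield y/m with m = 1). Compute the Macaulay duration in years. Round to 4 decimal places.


Coupon per period c = face * coupon_rate / m = 2.800000
Periods per year m = 1; per-period yield y/m = 0.042000
Number of cashflows N = 10
Cashflows (t years, CF_t, discount factor 1/(1+y/m)^(m*t), PV):
  t = 1.0000: CF_t = 2.800000, DF = 0.959693, PV = 2.687140
  t = 2.0000: CF_t = 2.800000, DF = 0.921010, PV = 2.578829
  t = 3.0000: CF_t = 2.800000, DF = 0.883887, PV = 2.474884
  t = 4.0000: CF_t = 2.800000, DF = 0.848260, PV = 2.375129
  t = 5.0000: CF_t = 2.800000, DF = 0.814069, PV = 2.279394
  t = 6.0000: CF_t = 2.800000, DF = 0.781257, PV = 2.187518
  t = 7.0000: CF_t = 2.800000, DF = 0.749766, PV = 2.099346
  t = 8.0000: CF_t = 2.800000, DF = 0.719545, PV = 2.014727
  t = 9.0000: CF_t = 2.800000, DF = 0.690543, PV = 1.933520
  t = 10.0000: CF_t = 102.800000, DF = 0.662709, PV = 68.126476
Price P = sum_t PV_t = 88.756964
Macaulay numerator sum_t t * PV_t:
  t * PV_t at t = 1.0000: 2.687140
  t * PV_t at t = 2.0000: 5.157659
  t * PV_t at t = 3.0000: 7.424652
  t * PV_t at t = 4.0000: 9.500515
  t * PV_t at t = 5.0000: 11.396971
  t * PV_t at t = 6.0000: 13.125110
  t * PV_t at t = 7.0000: 14.695421
  t * PV_t at t = 8.0000: 16.117819
  t * PV_t at t = 9.0000: 17.401676
  t * PV_t at t = 10.0000: 681.264761
Macaulay duration D = (sum_t t * PV_t) / P = 778.771724 / 88.756964 = 8.774204

Answer: Macaulay duration = 8.7742 years


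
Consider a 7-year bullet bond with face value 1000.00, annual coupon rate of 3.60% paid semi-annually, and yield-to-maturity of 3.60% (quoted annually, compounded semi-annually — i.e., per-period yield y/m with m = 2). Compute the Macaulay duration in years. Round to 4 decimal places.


Coupon per period c = face * coupon_rate / m = 18.000000
Periods per year m = 2; per-period yield y/m = 0.018000
Number of cashflows N = 14
Cashflows (t years, CF_t, discount factor 1/(1+y/m)^(m*t), PV):
  t = 0.5000: CF_t = 18.000000, DF = 0.982318, PV = 17.681729
  t = 1.0000: CF_t = 18.000000, DF = 0.964949, PV = 17.369085
  t = 1.5000: CF_t = 18.000000, DF = 0.947887, PV = 17.061970
  t = 2.0000: CF_t = 18.000000, DF = 0.931127, PV = 16.760285
  t = 2.5000: CF_t = 18.000000, DF = 0.914663, PV = 16.463934
  t = 3.0000: CF_t = 18.000000, DF = 0.898490, PV = 16.172823
  t = 3.5000: CF_t = 18.000000, DF = 0.882603, PV = 15.886860
  t = 4.0000: CF_t = 18.000000, DF = 0.866997, PV = 15.605953
  t = 4.5000: CF_t = 18.000000, DF = 0.851667, PV = 15.330012
  t = 5.0000: CF_t = 18.000000, DF = 0.836608, PV = 15.058951
  t = 5.5000: CF_t = 18.000000, DF = 0.821816, PV = 14.792683
  t = 6.0000: CF_t = 18.000000, DF = 0.807285, PV = 14.531123
  t = 6.5000: CF_t = 18.000000, DF = 0.793010, PV = 14.274187
  t = 7.0000: CF_t = 1018.000000, DF = 0.778989, PV = 793.010406
Price P = sum_t PV_t = 1000.000000
Macaulay numerator sum_t t * PV_t:
  t * PV_t at t = 0.5000: 8.840864
  t * PV_t at t = 1.0000: 17.369085
  t * PV_t at t = 1.5000: 25.592955
  t * PV_t at t = 2.0000: 33.520570
  t * PV_t at t = 2.5000: 41.159835
  t * PV_t at t = 3.0000: 48.518469
  t * PV_t at t = 3.5000: 55.604009
  t * PV_t at t = 4.0000: 62.423810
  t * PV_t at t = 4.5000: 68.985055
  t * PV_t at t = 5.0000: 75.294756
  t * PV_t at t = 5.5000: 81.359756
  t * PV_t at t = 6.0000: 87.186736
  t * PV_t at t = 6.5000: 92.782217
  t * PV_t at t = 7.0000: 5551.072839
Macaulay duration D = (sum_t t * PV_t) / P = 6249.710957 / 1000.000000 = 6.249711

Answer: Macaulay duration = 6.2497 years


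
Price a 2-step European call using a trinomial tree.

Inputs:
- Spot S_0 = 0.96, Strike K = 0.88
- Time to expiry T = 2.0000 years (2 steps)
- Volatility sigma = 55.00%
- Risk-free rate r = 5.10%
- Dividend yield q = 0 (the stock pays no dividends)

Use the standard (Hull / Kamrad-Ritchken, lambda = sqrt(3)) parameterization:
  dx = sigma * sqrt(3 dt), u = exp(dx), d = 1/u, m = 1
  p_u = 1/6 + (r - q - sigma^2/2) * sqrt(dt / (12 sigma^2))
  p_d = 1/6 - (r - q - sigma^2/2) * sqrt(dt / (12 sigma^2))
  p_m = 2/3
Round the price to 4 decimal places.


Answer: Price = V(0,0) = 0.3221

Derivation:
dt = T/N = 1.000000; dx = sigma*sqrt(3*dt) = 0.952628
u = exp(dx) = 2.592514; d = 1/u = 0.385726
p_u = 0.114049, p_m = 0.666667, p_d = 0.219284
Discount per step: exp(-r*dt) = 0.950279
Stock lattice S(k, j) with j the centered position index:
  k=0: S(0,+0) = 0.9600
  k=1: S(1,-1) = 0.3703; S(1,+0) = 0.9600; S(1,+1) = 2.4888
  k=2: S(2,-2) = 0.1428; S(2,-1) = 0.3703; S(2,+0) = 0.9600; S(2,+1) = 2.4888; S(2,+2) = 6.4523
Terminal payoffs V(N, j) = max(S_T - K, 0):
  V(2,-2) = 0.000000; V(2,-1) = 0.000000; V(2,+0) = 0.080000; V(2,+1) = 1.608813; V(2,+2) = 5.572282
Backward induction: V(k, j) = exp(-r*dt) * [p_u * V(k+1, j+1) + p_m * V(k+1, j) + p_d * V(k+1, j-1)]
  V(1,-1) = exp(-r*dt) * [p_u*0.080000 + p_m*0.000000 + p_d*0.000000] = 0.008670
  V(1,+0) = exp(-r*dt) * [p_u*1.608813 + p_m*0.080000 + p_d*0.000000] = 0.225042
  V(1,+1) = exp(-r*dt) * [p_u*5.572282 + p_m*1.608813 + p_d*0.080000] = 1.639799
  V(0,+0) = exp(-r*dt) * [p_u*1.639799 + p_m*0.225042 + p_d*0.008670] = 0.322094


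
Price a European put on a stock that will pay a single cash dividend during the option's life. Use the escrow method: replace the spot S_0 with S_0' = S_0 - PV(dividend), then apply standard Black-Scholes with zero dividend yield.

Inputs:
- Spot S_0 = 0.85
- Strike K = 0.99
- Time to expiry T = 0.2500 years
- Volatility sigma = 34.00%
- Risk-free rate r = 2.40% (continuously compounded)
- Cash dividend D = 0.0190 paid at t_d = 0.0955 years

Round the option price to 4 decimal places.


Answer: Price = 0.1660

Derivation:
PV(D) = D * exp(-r * t_d) = 0.0190 * 0.99771062 = 0.01895650
S_0' = S_0 - PV(D) = 0.8500 - 0.01895650 = 0.83104350
d1 = (ln(S_0'/K) + (r + sigma^2/2)*T) / (sigma*sqrt(T)) = -0.90925180
d2 = d1 - sigma*sqrt(T) = -1.07925180
exp(-rT) = 0.99401796
N(-d1) = 0.81839139; N(-d2) = 0.85976225
P = K * exp(-rT) * N(-d2) - S_0' * N(-d1) = 0.9900 * 0.99401796 * 0.85976225 - 0.83104350 * 0.81839139 = 0.1660


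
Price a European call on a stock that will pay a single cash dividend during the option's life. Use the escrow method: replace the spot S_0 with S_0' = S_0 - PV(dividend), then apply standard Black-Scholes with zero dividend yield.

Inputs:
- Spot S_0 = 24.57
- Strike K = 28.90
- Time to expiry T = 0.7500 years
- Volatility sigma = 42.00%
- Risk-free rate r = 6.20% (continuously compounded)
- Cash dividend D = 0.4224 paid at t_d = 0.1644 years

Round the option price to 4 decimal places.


PV(D) = D * exp(-r * t_d) = 0.4224 * 0.98985897 = 0.41811643
S_0' = S_0 - PV(D) = 24.5700 - 0.41811643 = 24.15188357
d1 = (ln(S_0'/K) + (r + sigma^2/2)*T) / (sigma*sqrt(T)) = -0.18373271
d2 = d1 - sigma*sqrt(T) = -0.54746338
exp(-rT) = 0.95456456
N(d1) = 0.42711157; N(d2) = 0.29203021
C = S_0' * N(d1) - K * exp(-rT) * N(d2) = 24.15188357 * 0.42711157 - 28.9000 * 0.95456456 * 0.29203021 = 2.2593

Answer: Price = 2.2593
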